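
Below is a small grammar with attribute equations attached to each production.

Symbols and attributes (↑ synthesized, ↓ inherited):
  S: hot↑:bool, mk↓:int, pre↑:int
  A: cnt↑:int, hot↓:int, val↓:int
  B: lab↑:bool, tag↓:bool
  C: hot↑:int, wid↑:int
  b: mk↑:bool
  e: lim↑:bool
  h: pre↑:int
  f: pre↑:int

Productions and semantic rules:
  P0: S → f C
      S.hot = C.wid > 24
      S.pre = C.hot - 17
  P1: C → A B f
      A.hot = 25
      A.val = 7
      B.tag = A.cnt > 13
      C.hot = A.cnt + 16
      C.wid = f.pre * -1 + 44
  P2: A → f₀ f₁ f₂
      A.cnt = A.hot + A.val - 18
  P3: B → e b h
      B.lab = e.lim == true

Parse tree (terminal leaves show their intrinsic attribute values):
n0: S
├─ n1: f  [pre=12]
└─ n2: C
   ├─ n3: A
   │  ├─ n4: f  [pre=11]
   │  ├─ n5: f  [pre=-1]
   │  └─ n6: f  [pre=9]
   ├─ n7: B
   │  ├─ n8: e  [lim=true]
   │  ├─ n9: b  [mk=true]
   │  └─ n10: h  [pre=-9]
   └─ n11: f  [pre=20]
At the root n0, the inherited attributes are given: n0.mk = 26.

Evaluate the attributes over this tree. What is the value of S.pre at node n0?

1. n0.mk = 26  [given at root]
2. n1.pre = 12  [terminal]
3. n3.hot = 25  [25]
4. n3.val = 7  [7]
5. n4.pre = 11  [terminal]
6. n5.pre = -1  [terminal]
7. n6.pre = 9  [terminal]
8. n3.cnt = 14  [A.hot + A.val - 18]
9. n7.tag = true  [A.cnt > 13]
10. n8.lim = true  [terminal]
11. n9.mk = true  [terminal]
12. n10.pre = -9  [terminal]
13. n7.lab = true  [e.lim == true]
14. n11.pre = 20  [terminal]
15. n2.hot = 30  [A.cnt + 16]
16. n2.wid = 24  [f.pre * -1 + 44]
17. n0.hot = false  [C.wid > 24]
18. n0.pre = 13  [C.hot - 17]

13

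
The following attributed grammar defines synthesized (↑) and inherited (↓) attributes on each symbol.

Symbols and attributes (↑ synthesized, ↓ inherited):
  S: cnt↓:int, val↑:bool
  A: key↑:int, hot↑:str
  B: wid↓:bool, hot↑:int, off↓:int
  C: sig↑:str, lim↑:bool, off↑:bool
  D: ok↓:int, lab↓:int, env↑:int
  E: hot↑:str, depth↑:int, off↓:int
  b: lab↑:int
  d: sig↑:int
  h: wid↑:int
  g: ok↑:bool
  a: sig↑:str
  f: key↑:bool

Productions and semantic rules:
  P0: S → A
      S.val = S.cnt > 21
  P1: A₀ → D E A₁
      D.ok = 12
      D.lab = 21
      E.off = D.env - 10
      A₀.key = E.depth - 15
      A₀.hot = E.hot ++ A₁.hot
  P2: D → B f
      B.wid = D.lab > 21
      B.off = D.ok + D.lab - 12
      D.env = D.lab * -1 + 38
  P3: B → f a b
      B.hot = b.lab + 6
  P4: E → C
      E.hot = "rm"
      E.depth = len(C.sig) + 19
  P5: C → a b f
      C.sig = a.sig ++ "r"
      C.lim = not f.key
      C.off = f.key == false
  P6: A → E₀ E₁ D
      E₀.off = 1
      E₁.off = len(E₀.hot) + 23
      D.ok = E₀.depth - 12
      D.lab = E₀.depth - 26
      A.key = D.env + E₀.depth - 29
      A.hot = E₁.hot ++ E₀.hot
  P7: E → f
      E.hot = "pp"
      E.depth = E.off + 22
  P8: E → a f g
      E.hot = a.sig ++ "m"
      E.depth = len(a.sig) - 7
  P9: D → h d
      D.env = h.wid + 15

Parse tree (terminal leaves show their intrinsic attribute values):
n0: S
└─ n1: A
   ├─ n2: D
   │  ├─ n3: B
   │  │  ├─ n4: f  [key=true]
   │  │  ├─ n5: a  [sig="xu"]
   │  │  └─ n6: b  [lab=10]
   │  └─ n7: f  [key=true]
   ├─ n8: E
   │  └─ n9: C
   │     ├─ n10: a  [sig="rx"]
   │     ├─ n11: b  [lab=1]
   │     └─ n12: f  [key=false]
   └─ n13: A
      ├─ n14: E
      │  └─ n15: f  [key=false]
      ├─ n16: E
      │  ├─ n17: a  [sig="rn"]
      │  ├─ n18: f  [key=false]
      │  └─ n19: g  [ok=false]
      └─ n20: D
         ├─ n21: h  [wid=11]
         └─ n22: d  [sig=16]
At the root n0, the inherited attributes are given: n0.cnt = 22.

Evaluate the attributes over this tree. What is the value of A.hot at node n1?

"rmrnmpp"

1. n0.cnt = 22  [given at root]
2. n2.ok = 12  [12]
3. n2.lab = 21  [21]
4. n3.wid = false  [D.lab > 21]
5. n3.off = 21  [D.ok + D.lab - 12]
6. n4.key = true  [terminal]
7. n5.sig = "xu"  [terminal]
8. n6.lab = 10  [terminal]
9. n3.hot = 16  [b.lab + 6]
10. n7.key = true  [terminal]
11. n2.env = 17  [D.lab * -1 + 38]
12. n8.off = 7  [D.env - 10]
13. n10.sig = "rx"  [terminal]
14. n11.lab = 1  [terminal]
15. n12.key = false  [terminal]
16. n9.sig = "rxr"  [a.sig ++ "r"]
17. n9.lim = true  [not f.key]
18. n9.off = true  [f.key == false]
19. n8.hot = "rm"  ["rm"]
20. n8.depth = 22  [len(C.sig) + 19]
21. n14.off = 1  [1]
22. n15.key = false  [terminal]
23. n14.hot = "pp"  ["pp"]
24. n14.depth = 23  [E.off + 22]
25. n16.off = 25  [len(E₀.hot) + 23]
26. n17.sig = "rn"  [terminal]
27. n18.key = false  [terminal]
28. n19.ok = false  [terminal]
29. n16.hot = "rnm"  [a.sig ++ "m"]
30. n16.depth = -5  [len(a.sig) - 7]
31. n20.ok = 11  [E₀.depth - 12]
32. n20.lab = -3  [E₀.depth - 26]
33. n21.wid = 11  [terminal]
34. n22.sig = 16  [terminal]
35. n20.env = 26  [h.wid + 15]
36. n13.key = 20  [D.env + E₀.depth - 29]
37. n13.hot = "rnmpp"  [E₁.hot ++ E₀.hot]
38. n1.key = 7  [E.depth - 15]
39. n1.hot = "rmrnmpp"  [E.hot ++ A₁.hot]
40. n0.val = true  [S.cnt > 21]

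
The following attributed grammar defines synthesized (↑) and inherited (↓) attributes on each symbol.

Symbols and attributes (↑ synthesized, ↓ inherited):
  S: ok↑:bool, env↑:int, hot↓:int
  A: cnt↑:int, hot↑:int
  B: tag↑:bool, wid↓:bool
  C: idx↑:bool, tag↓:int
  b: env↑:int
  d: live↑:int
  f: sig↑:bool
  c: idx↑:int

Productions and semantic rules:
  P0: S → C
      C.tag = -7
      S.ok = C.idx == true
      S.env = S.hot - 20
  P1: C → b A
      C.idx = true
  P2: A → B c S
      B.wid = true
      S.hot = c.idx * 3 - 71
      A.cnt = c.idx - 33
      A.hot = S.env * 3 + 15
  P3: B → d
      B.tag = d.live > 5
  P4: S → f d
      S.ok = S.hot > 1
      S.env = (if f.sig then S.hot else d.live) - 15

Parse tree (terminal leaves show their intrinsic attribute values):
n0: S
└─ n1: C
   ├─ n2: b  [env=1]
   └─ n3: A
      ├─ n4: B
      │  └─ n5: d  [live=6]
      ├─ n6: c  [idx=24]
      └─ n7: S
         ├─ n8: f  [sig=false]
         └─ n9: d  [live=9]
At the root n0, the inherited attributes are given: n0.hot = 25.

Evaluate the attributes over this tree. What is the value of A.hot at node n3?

1. n0.hot = 25  [given at root]
2. n1.tag = -7  [-7]
3. n2.env = 1  [terminal]
4. n4.wid = true  [true]
5. n5.live = 6  [terminal]
6. n4.tag = true  [d.live > 5]
7. n6.idx = 24  [terminal]
8. n7.hot = 1  [c.idx * 3 - 71]
9. n8.sig = false  [terminal]
10. n9.live = 9  [terminal]
11. n7.ok = false  [S.hot > 1]
12. n7.env = -6  [(if f.sig then S.hot else d.live) - 15]
13. n3.cnt = -9  [c.idx - 33]
14. n3.hot = -3  [S.env * 3 + 15]
15. n1.idx = true  [true]
16. n0.ok = true  [C.idx == true]
17. n0.env = 5  [S.hot - 20]

-3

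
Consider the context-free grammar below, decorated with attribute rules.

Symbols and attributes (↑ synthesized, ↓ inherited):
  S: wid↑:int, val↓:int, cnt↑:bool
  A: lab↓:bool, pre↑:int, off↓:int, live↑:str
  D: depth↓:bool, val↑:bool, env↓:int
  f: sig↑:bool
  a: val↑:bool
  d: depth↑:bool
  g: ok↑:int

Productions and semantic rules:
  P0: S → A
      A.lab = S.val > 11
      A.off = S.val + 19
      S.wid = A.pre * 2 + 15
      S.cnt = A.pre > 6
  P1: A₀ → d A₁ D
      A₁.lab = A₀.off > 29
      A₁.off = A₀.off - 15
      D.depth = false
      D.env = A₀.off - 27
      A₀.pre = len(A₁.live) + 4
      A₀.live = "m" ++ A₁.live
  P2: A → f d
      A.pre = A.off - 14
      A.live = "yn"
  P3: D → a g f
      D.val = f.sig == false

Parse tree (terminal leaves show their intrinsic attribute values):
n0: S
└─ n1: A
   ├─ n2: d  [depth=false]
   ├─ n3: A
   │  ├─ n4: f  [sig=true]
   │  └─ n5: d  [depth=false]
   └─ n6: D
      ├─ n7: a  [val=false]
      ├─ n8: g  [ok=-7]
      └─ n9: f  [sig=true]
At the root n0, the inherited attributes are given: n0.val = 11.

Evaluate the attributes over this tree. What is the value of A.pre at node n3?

1

1. n0.val = 11  [given at root]
2. n1.lab = false  [S.val > 11]
3. n1.off = 30  [S.val + 19]
4. n2.depth = false  [terminal]
5. n3.lab = true  [A₀.off > 29]
6. n3.off = 15  [A₀.off - 15]
7. n4.sig = true  [terminal]
8. n5.depth = false  [terminal]
9. n3.pre = 1  [A.off - 14]
10. n3.live = "yn"  ["yn"]
11. n6.depth = false  [false]
12. n6.env = 3  [A₀.off - 27]
13. n7.val = false  [terminal]
14. n8.ok = -7  [terminal]
15. n9.sig = true  [terminal]
16. n6.val = false  [f.sig == false]
17. n1.pre = 6  [len(A₁.live) + 4]
18. n1.live = "myn"  ["m" ++ A₁.live]
19. n0.wid = 27  [A.pre * 2 + 15]
20. n0.cnt = false  [A.pre > 6]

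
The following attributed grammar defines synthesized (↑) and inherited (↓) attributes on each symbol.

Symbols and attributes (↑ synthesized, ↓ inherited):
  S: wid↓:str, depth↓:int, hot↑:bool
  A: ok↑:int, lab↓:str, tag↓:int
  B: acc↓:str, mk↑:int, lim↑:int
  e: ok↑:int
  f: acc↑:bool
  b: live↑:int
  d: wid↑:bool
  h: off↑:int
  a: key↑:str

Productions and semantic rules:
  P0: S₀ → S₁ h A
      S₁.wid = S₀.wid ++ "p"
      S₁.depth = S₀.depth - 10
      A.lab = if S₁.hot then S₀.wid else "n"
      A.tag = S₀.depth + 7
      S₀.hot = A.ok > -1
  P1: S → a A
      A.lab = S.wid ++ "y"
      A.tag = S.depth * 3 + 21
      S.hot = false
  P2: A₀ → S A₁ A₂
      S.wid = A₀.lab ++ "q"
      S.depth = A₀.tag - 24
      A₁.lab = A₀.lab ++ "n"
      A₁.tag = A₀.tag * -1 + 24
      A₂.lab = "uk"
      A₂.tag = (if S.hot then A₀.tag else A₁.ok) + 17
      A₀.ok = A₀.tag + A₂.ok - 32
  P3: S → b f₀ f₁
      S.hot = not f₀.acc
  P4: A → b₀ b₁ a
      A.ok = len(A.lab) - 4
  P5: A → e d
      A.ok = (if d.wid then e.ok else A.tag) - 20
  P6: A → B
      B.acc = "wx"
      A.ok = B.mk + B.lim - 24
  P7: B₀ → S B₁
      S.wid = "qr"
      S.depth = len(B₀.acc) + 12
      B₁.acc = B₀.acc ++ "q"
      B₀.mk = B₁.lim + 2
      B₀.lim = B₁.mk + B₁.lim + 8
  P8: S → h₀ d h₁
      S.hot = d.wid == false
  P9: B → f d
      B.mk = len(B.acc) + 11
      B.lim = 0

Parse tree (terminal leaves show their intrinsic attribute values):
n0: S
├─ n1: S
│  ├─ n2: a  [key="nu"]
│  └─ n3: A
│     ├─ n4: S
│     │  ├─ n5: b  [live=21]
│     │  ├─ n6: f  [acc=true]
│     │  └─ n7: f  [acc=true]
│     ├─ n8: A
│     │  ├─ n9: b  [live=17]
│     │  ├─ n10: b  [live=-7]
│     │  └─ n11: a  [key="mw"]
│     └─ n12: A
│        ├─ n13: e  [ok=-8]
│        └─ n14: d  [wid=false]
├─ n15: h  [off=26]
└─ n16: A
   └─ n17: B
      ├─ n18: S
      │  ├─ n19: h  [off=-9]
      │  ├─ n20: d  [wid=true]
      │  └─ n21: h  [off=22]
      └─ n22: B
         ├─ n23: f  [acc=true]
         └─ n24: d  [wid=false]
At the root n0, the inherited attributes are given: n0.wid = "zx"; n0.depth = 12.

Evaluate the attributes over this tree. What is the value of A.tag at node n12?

1. n0.wid = "zx"  [given at root]
2. n0.depth = 12  [given at root]
3. n1.wid = "zxp"  [S₀.wid ++ "p"]
4. n1.depth = 2  [S₀.depth - 10]
5. n2.key = "nu"  [terminal]
6. n3.lab = "zxpy"  [S.wid ++ "y"]
7. n3.tag = 27  [S.depth * 3 + 21]
8. n4.wid = "zxpyq"  [A₀.lab ++ "q"]
9. n4.depth = 3  [A₀.tag - 24]
10. n5.live = 21  [terminal]
11. n6.acc = true  [terminal]
12. n7.acc = true  [terminal]
13. n4.hot = false  [not f₀.acc]
14. n8.lab = "zxpyn"  [A₀.lab ++ "n"]
15. n8.tag = -3  [A₀.tag * -1 + 24]
16. n9.live = 17  [terminal]
17. n10.live = -7  [terminal]
18. n11.key = "mw"  [terminal]
19. n8.ok = 1  [len(A.lab) - 4]
20. n12.lab = "uk"  ["uk"]
21. n12.tag = 18  [(if S.hot then A₀.tag else A₁.ok) + 17]
22. n13.ok = -8  [terminal]
23. n14.wid = false  [terminal]
24. n12.ok = -2  [(if d.wid then e.ok else A.tag) - 20]
25. n3.ok = -7  [A₀.tag + A₂.ok - 32]
26. n1.hot = false  [false]
27. n15.off = 26  [terminal]
28. n16.lab = "n"  [if S₁.hot then S₀.wid else "n"]
29. n16.tag = 19  [S₀.depth + 7]
30. n17.acc = "wx"  ["wx"]
31. n18.wid = "qr"  ["qr"]
32. n18.depth = 14  [len(B₀.acc) + 12]
33. n19.off = -9  [terminal]
34. n20.wid = true  [terminal]
35. n21.off = 22  [terminal]
36. n18.hot = false  [d.wid == false]
37. n22.acc = "wxq"  [B₀.acc ++ "q"]
38. n23.acc = true  [terminal]
39. n24.wid = false  [terminal]
40. n22.mk = 14  [len(B.acc) + 11]
41. n22.lim = 0  [0]
42. n17.mk = 2  [B₁.lim + 2]
43. n17.lim = 22  [B₁.mk + B₁.lim + 8]
44. n16.ok = 0  [B.mk + B.lim - 24]
45. n0.hot = true  [A.ok > -1]

18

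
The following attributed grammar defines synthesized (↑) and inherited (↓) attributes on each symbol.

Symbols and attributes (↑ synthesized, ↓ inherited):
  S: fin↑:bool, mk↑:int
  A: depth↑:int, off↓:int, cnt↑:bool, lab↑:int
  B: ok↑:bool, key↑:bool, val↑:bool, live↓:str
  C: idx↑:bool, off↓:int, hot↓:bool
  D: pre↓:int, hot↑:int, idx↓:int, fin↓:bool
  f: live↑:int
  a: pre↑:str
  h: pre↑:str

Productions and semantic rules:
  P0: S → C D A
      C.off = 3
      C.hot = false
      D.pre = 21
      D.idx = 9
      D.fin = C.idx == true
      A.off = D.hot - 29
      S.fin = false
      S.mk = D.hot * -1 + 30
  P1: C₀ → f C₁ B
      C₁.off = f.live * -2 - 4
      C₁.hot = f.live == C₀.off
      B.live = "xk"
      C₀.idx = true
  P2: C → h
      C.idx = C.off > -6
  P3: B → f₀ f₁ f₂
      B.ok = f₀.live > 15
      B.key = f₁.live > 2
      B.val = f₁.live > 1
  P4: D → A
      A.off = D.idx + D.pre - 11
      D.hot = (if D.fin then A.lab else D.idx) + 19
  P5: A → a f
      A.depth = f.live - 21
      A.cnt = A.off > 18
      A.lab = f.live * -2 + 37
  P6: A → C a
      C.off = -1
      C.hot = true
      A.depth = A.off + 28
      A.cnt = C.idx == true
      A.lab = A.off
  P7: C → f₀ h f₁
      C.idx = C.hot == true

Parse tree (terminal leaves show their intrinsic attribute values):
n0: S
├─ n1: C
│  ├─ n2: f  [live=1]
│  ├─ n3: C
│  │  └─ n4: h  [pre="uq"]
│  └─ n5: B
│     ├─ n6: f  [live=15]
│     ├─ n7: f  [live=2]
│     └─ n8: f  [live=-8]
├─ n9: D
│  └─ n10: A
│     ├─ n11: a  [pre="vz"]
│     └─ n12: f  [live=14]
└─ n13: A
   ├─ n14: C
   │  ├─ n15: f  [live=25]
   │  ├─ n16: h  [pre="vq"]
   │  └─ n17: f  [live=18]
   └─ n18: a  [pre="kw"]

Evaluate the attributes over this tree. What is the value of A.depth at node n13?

1. n1.off = 3  [3]
2. n1.hot = false  [false]
3. n2.live = 1  [terminal]
4. n3.off = -6  [f.live * -2 - 4]
5. n3.hot = false  [f.live == C₀.off]
6. n4.pre = "uq"  [terminal]
7. n3.idx = false  [C.off > -6]
8. n5.live = "xk"  ["xk"]
9. n6.live = 15  [terminal]
10. n7.live = 2  [terminal]
11. n8.live = -8  [terminal]
12. n5.ok = false  [f₀.live > 15]
13. n5.key = false  [f₁.live > 2]
14. n5.val = true  [f₁.live > 1]
15. n1.idx = true  [true]
16. n9.pre = 21  [21]
17. n9.idx = 9  [9]
18. n9.fin = true  [C.idx == true]
19. n10.off = 19  [D.idx + D.pre - 11]
20. n11.pre = "vz"  [terminal]
21. n12.live = 14  [terminal]
22. n10.depth = -7  [f.live - 21]
23. n10.cnt = true  [A.off > 18]
24. n10.lab = 9  [f.live * -2 + 37]
25. n9.hot = 28  [(if D.fin then A.lab else D.idx) + 19]
26. n13.off = -1  [D.hot - 29]
27. n14.off = -1  [-1]
28. n14.hot = true  [true]
29. n15.live = 25  [terminal]
30. n16.pre = "vq"  [terminal]
31. n17.live = 18  [terminal]
32. n14.idx = true  [C.hot == true]
33. n18.pre = "kw"  [terminal]
34. n13.depth = 27  [A.off + 28]
35. n13.cnt = true  [C.idx == true]
36. n13.lab = -1  [A.off]
37. n0.fin = false  [false]
38. n0.mk = 2  [D.hot * -1 + 30]

27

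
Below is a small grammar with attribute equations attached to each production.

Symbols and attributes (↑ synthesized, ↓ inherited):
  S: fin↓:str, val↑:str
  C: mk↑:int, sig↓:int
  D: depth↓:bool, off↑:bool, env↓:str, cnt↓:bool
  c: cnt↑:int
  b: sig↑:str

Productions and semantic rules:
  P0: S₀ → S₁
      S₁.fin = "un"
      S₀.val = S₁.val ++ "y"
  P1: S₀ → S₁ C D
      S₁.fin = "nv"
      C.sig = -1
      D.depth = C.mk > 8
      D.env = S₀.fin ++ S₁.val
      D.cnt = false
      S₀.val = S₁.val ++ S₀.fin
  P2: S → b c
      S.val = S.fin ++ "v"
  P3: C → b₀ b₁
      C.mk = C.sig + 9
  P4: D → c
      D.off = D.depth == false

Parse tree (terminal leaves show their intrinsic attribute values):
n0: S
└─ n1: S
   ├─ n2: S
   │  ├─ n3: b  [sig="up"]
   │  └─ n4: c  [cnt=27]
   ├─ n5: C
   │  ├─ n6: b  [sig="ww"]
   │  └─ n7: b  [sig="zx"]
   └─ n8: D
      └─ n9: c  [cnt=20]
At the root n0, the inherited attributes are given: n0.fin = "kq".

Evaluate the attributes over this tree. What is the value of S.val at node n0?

"nvvuny"

1. n0.fin = "kq"  [given at root]
2. n1.fin = "un"  ["un"]
3. n2.fin = "nv"  ["nv"]
4. n3.sig = "up"  [terminal]
5. n4.cnt = 27  [terminal]
6. n2.val = "nvv"  [S.fin ++ "v"]
7. n5.sig = -1  [-1]
8. n6.sig = "ww"  [terminal]
9. n7.sig = "zx"  [terminal]
10. n5.mk = 8  [C.sig + 9]
11. n8.depth = false  [C.mk > 8]
12. n8.env = "unnvv"  [S₀.fin ++ S₁.val]
13. n8.cnt = false  [false]
14. n9.cnt = 20  [terminal]
15. n8.off = true  [D.depth == false]
16. n1.val = "nvvun"  [S₁.val ++ S₀.fin]
17. n0.val = "nvvuny"  [S₁.val ++ "y"]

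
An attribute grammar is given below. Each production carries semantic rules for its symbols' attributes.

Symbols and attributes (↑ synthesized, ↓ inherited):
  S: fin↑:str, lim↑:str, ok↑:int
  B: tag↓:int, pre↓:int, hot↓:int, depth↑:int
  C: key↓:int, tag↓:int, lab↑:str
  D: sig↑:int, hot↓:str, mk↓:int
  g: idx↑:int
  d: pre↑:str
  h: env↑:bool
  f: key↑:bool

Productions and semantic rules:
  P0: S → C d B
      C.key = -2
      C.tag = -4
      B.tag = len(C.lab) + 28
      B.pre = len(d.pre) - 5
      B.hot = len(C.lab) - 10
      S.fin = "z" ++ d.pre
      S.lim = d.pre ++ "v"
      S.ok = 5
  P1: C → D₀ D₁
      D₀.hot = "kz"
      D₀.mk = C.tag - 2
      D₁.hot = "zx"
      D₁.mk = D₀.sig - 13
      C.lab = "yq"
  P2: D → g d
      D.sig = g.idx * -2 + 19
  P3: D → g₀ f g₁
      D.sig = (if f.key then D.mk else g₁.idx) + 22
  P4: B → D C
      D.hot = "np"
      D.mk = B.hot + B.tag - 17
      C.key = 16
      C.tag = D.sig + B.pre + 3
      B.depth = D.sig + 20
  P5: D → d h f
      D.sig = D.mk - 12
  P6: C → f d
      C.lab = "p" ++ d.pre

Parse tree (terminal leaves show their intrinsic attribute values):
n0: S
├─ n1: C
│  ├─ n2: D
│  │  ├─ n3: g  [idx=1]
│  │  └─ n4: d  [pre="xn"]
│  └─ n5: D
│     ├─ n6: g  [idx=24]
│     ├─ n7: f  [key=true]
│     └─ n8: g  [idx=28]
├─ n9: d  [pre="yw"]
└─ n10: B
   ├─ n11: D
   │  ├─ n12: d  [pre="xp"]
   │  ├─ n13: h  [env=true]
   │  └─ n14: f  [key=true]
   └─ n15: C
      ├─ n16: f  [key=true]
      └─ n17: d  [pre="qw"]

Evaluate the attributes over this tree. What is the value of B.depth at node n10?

13

1. n1.key = -2  [-2]
2. n1.tag = -4  [-4]
3. n2.hot = "kz"  ["kz"]
4. n2.mk = -6  [C.tag - 2]
5. n3.idx = 1  [terminal]
6. n4.pre = "xn"  [terminal]
7. n2.sig = 17  [g.idx * -2 + 19]
8. n5.hot = "zx"  ["zx"]
9. n5.mk = 4  [D₀.sig - 13]
10. n6.idx = 24  [terminal]
11. n7.key = true  [terminal]
12. n8.idx = 28  [terminal]
13. n5.sig = 26  [(if f.key then D.mk else g₁.idx) + 22]
14. n1.lab = "yq"  ["yq"]
15. n9.pre = "yw"  [terminal]
16. n10.tag = 30  [len(C.lab) + 28]
17. n10.pre = -3  [len(d.pre) - 5]
18. n10.hot = -8  [len(C.lab) - 10]
19. n11.hot = "np"  ["np"]
20. n11.mk = 5  [B.hot + B.tag - 17]
21. n12.pre = "xp"  [terminal]
22. n13.env = true  [terminal]
23. n14.key = true  [terminal]
24. n11.sig = -7  [D.mk - 12]
25. n15.key = 16  [16]
26. n15.tag = -7  [D.sig + B.pre + 3]
27. n16.key = true  [terminal]
28. n17.pre = "qw"  [terminal]
29. n15.lab = "pqw"  ["p" ++ d.pre]
30. n10.depth = 13  [D.sig + 20]
31. n0.fin = "zyw"  ["z" ++ d.pre]
32. n0.lim = "ywv"  [d.pre ++ "v"]
33. n0.ok = 5  [5]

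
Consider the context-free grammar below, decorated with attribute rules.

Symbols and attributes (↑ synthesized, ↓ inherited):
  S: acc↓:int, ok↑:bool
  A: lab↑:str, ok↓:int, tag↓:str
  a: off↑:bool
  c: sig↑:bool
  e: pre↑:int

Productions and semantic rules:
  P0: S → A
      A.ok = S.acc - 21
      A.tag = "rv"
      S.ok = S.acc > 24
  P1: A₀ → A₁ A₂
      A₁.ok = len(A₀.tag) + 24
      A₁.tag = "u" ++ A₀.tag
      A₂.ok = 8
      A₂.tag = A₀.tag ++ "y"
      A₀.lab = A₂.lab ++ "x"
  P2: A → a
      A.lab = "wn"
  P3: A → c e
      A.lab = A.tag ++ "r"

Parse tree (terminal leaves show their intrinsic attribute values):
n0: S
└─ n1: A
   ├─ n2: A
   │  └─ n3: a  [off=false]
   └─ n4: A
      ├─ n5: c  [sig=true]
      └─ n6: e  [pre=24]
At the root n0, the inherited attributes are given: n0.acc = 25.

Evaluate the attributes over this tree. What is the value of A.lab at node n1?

"rvyrx"

1. n0.acc = 25  [given at root]
2. n1.ok = 4  [S.acc - 21]
3. n1.tag = "rv"  ["rv"]
4. n2.ok = 26  [len(A₀.tag) + 24]
5. n2.tag = "urv"  ["u" ++ A₀.tag]
6. n3.off = false  [terminal]
7. n2.lab = "wn"  ["wn"]
8. n4.ok = 8  [8]
9. n4.tag = "rvy"  [A₀.tag ++ "y"]
10. n5.sig = true  [terminal]
11. n6.pre = 24  [terminal]
12. n4.lab = "rvyr"  [A.tag ++ "r"]
13. n1.lab = "rvyrx"  [A₂.lab ++ "x"]
14. n0.ok = true  [S.acc > 24]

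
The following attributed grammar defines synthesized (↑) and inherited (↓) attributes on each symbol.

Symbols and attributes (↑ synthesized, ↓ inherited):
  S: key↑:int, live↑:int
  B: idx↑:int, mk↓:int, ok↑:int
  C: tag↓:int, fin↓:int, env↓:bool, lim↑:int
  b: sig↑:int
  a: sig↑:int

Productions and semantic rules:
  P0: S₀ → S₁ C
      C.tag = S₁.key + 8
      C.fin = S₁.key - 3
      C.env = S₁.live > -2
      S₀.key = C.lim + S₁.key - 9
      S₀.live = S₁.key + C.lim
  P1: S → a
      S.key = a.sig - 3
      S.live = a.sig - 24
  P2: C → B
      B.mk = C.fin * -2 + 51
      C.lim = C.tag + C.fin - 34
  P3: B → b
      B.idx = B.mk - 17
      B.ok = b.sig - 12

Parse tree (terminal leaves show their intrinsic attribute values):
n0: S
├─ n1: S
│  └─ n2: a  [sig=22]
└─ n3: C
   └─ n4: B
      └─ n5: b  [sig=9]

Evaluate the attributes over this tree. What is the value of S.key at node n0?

19

1. n2.sig = 22  [terminal]
2. n1.key = 19  [a.sig - 3]
3. n1.live = -2  [a.sig - 24]
4. n3.tag = 27  [S₁.key + 8]
5. n3.fin = 16  [S₁.key - 3]
6. n3.env = false  [S₁.live > -2]
7. n4.mk = 19  [C.fin * -2 + 51]
8. n5.sig = 9  [terminal]
9. n4.idx = 2  [B.mk - 17]
10. n4.ok = -3  [b.sig - 12]
11. n3.lim = 9  [C.tag + C.fin - 34]
12. n0.key = 19  [C.lim + S₁.key - 9]
13. n0.live = 28  [S₁.key + C.lim]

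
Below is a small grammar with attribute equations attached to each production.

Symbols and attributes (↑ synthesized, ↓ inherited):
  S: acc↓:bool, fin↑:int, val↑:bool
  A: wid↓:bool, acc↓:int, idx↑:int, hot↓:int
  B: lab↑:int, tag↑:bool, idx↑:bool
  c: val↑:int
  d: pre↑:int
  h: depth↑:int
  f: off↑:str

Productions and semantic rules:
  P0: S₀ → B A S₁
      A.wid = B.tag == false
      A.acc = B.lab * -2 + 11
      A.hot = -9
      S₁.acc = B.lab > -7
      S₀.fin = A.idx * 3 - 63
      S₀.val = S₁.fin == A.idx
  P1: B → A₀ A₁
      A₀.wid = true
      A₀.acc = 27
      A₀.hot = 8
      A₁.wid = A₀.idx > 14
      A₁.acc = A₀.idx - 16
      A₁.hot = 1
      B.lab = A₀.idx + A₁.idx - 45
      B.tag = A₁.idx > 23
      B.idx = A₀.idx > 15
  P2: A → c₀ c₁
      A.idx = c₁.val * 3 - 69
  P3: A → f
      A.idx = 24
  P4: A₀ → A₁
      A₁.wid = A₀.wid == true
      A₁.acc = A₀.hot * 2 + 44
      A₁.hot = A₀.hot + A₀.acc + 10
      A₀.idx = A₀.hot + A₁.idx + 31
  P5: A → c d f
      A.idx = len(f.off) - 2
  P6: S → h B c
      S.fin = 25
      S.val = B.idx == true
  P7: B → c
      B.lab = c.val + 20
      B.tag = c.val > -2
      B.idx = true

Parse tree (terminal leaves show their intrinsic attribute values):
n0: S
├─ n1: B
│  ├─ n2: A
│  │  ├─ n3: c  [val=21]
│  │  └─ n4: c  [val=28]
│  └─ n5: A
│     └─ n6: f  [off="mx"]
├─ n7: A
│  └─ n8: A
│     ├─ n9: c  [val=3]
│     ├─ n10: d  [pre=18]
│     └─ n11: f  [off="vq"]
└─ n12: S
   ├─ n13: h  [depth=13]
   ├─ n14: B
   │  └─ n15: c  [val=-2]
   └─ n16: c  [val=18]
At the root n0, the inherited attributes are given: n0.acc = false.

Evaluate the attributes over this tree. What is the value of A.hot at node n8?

1. n0.acc = false  [given at root]
2. n2.wid = true  [true]
3. n2.acc = 27  [27]
4. n2.hot = 8  [8]
5. n3.val = 21  [terminal]
6. n4.val = 28  [terminal]
7. n2.idx = 15  [c₁.val * 3 - 69]
8. n5.wid = true  [A₀.idx > 14]
9. n5.acc = -1  [A₀.idx - 16]
10. n5.hot = 1  [1]
11. n6.off = "mx"  [terminal]
12. n5.idx = 24  [24]
13. n1.lab = -6  [A₀.idx + A₁.idx - 45]
14. n1.tag = true  [A₁.idx > 23]
15. n1.idx = false  [A₀.idx > 15]
16. n7.wid = false  [B.tag == false]
17. n7.acc = 23  [B.lab * -2 + 11]
18. n7.hot = -9  [-9]
19. n8.wid = false  [A₀.wid == true]
20. n8.acc = 26  [A₀.hot * 2 + 44]
21. n8.hot = 24  [A₀.hot + A₀.acc + 10]
22. n9.val = 3  [terminal]
23. n10.pre = 18  [terminal]
24. n11.off = "vq"  [terminal]
25. n8.idx = 0  [len(f.off) - 2]
26. n7.idx = 22  [A₀.hot + A₁.idx + 31]
27. n12.acc = true  [B.lab > -7]
28. n13.depth = 13  [terminal]
29. n15.val = -2  [terminal]
30. n14.lab = 18  [c.val + 20]
31. n14.tag = false  [c.val > -2]
32. n14.idx = true  [true]
33. n16.val = 18  [terminal]
34. n12.fin = 25  [25]
35. n12.val = true  [B.idx == true]
36. n0.fin = 3  [A.idx * 3 - 63]
37. n0.val = false  [S₁.fin == A.idx]

24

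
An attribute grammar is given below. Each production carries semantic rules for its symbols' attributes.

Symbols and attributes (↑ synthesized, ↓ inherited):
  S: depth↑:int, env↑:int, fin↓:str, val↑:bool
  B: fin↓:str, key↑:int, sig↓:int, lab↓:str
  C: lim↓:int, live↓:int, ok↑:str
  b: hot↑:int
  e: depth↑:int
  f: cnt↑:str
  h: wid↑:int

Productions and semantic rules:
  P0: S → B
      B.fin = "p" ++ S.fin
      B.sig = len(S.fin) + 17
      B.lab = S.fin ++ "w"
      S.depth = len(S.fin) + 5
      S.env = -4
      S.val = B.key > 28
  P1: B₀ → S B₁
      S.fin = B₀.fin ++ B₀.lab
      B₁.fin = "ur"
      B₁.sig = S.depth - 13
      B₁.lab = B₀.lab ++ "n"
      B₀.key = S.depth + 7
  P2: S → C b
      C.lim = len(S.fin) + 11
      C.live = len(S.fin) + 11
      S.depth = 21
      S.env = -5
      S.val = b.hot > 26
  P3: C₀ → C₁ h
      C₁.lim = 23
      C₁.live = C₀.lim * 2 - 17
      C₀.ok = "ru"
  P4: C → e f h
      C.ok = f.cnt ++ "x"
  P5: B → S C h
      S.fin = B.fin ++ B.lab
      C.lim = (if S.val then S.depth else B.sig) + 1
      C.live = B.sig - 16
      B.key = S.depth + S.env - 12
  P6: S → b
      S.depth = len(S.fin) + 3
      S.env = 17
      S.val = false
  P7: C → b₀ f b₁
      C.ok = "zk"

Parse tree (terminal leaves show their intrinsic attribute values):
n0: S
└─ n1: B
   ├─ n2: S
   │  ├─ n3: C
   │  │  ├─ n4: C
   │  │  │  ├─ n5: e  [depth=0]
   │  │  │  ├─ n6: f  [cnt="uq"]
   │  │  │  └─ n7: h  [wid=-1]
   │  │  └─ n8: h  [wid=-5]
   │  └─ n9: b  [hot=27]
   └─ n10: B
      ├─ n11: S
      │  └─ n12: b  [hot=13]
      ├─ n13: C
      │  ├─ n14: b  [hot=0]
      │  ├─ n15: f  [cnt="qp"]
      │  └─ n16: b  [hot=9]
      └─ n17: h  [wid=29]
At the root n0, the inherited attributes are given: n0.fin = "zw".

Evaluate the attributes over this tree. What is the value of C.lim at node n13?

1. n0.fin = "zw"  [given at root]
2. n1.fin = "pzw"  ["p" ++ S.fin]
3. n1.sig = 19  [len(S.fin) + 17]
4. n1.lab = "zww"  [S.fin ++ "w"]
5. n2.fin = "pzwzww"  [B₀.fin ++ B₀.lab]
6. n3.lim = 17  [len(S.fin) + 11]
7. n3.live = 17  [len(S.fin) + 11]
8. n4.lim = 23  [23]
9. n4.live = 17  [C₀.lim * 2 - 17]
10. n5.depth = 0  [terminal]
11. n6.cnt = "uq"  [terminal]
12. n7.wid = -1  [terminal]
13. n4.ok = "uqx"  [f.cnt ++ "x"]
14. n8.wid = -5  [terminal]
15. n3.ok = "ru"  ["ru"]
16. n9.hot = 27  [terminal]
17. n2.depth = 21  [21]
18. n2.env = -5  [-5]
19. n2.val = true  [b.hot > 26]
20. n10.fin = "ur"  ["ur"]
21. n10.sig = 8  [S.depth - 13]
22. n10.lab = "zwwn"  [B₀.lab ++ "n"]
23. n11.fin = "urzwwn"  [B.fin ++ B.lab]
24. n12.hot = 13  [terminal]
25. n11.depth = 9  [len(S.fin) + 3]
26. n11.env = 17  [17]
27. n11.val = false  [false]
28. n13.lim = 9  [(if S.val then S.depth else B.sig) + 1]
29. n13.live = -8  [B.sig - 16]
30. n14.hot = 0  [terminal]
31. n15.cnt = "qp"  [terminal]
32. n16.hot = 9  [terminal]
33. n13.ok = "zk"  ["zk"]
34. n17.wid = 29  [terminal]
35. n10.key = 14  [S.depth + S.env - 12]
36. n1.key = 28  [S.depth + 7]
37. n0.depth = 7  [len(S.fin) + 5]
38. n0.env = -4  [-4]
39. n0.val = false  [B.key > 28]

9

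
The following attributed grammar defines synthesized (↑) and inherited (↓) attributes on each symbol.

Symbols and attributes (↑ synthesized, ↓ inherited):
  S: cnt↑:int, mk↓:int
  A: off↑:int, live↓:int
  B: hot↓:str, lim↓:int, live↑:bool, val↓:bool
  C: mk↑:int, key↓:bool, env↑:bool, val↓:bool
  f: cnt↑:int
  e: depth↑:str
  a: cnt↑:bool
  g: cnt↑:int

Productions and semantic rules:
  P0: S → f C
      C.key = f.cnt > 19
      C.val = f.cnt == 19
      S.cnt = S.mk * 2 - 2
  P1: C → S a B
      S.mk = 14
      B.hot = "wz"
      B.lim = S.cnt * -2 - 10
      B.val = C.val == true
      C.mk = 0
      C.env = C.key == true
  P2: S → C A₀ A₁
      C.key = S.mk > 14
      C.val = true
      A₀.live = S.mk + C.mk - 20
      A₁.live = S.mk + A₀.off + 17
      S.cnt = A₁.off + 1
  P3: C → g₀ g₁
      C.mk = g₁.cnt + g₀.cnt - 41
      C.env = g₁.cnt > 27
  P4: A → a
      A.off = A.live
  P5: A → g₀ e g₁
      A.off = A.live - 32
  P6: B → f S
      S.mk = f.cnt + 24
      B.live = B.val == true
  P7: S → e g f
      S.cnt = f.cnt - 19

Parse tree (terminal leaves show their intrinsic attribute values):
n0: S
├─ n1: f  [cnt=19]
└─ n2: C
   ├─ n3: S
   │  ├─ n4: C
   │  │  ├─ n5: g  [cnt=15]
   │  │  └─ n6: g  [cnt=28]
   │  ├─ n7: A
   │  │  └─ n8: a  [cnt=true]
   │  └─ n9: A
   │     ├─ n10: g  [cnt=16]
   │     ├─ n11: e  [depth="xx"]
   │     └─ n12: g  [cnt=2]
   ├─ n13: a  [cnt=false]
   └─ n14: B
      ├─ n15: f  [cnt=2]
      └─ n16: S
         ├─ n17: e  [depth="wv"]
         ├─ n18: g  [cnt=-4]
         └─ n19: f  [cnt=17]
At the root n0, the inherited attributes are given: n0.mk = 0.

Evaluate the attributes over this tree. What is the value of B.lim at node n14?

-2

1. n0.mk = 0  [given at root]
2. n1.cnt = 19  [terminal]
3. n2.key = false  [f.cnt > 19]
4. n2.val = true  [f.cnt == 19]
5. n3.mk = 14  [14]
6. n4.key = false  [S.mk > 14]
7. n4.val = true  [true]
8. n5.cnt = 15  [terminal]
9. n6.cnt = 28  [terminal]
10. n4.mk = 2  [g₁.cnt + g₀.cnt - 41]
11. n4.env = true  [g₁.cnt > 27]
12. n7.live = -4  [S.mk + C.mk - 20]
13. n8.cnt = true  [terminal]
14. n7.off = -4  [A.live]
15. n9.live = 27  [S.mk + A₀.off + 17]
16. n10.cnt = 16  [terminal]
17. n11.depth = "xx"  [terminal]
18. n12.cnt = 2  [terminal]
19. n9.off = -5  [A.live - 32]
20. n3.cnt = -4  [A₁.off + 1]
21. n13.cnt = false  [terminal]
22. n14.hot = "wz"  ["wz"]
23. n14.lim = -2  [S.cnt * -2 - 10]
24. n14.val = true  [C.val == true]
25. n15.cnt = 2  [terminal]
26. n16.mk = 26  [f.cnt + 24]
27. n17.depth = "wv"  [terminal]
28. n18.cnt = -4  [terminal]
29. n19.cnt = 17  [terminal]
30. n16.cnt = -2  [f.cnt - 19]
31. n14.live = true  [B.val == true]
32. n2.mk = 0  [0]
33. n2.env = false  [C.key == true]
34. n0.cnt = -2  [S.mk * 2 - 2]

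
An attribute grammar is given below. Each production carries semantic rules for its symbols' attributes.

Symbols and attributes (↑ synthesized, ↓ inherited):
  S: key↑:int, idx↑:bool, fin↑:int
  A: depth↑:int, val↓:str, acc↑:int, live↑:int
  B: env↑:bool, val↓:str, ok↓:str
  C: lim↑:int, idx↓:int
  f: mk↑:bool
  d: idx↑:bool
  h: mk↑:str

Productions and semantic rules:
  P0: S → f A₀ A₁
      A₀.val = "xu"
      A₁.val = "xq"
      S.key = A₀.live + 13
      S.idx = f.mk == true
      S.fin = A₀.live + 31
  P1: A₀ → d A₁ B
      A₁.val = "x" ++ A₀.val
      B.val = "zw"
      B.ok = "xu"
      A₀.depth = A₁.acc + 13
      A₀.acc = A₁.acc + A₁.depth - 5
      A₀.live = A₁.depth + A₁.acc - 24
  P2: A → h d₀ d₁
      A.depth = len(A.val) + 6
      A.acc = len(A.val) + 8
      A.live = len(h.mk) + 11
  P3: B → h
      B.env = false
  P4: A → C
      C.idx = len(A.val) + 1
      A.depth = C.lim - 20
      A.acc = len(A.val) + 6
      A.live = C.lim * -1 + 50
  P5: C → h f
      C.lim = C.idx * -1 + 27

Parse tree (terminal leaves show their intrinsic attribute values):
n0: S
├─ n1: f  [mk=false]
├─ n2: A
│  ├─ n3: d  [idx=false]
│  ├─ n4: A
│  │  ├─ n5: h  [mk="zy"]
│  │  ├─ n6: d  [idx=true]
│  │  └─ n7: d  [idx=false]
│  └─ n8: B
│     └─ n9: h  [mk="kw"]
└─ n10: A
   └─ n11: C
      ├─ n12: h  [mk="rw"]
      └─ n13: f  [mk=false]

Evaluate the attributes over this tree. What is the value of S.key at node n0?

1. n1.mk = false  [terminal]
2. n2.val = "xu"  ["xu"]
3. n3.idx = false  [terminal]
4. n4.val = "xxu"  ["x" ++ A₀.val]
5. n5.mk = "zy"  [terminal]
6. n6.idx = true  [terminal]
7. n7.idx = false  [terminal]
8. n4.depth = 9  [len(A.val) + 6]
9. n4.acc = 11  [len(A.val) + 8]
10. n4.live = 13  [len(h.mk) + 11]
11. n8.val = "zw"  ["zw"]
12. n8.ok = "xu"  ["xu"]
13. n9.mk = "kw"  [terminal]
14. n8.env = false  [false]
15. n2.depth = 24  [A₁.acc + 13]
16. n2.acc = 15  [A₁.acc + A₁.depth - 5]
17. n2.live = -4  [A₁.depth + A₁.acc - 24]
18. n10.val = "xq"  ["xq"]
19. n11.idx = 3  [len(A.val) + 1]
20. n12.mk = "rw"  [terminal]
21. n13.mk = false  [terminal]
22. n11.lim = 24  [C.idx * -1 + 27]
23. n10.depth = 4  [C.lim - 20]
24. n10.acc = 8  [len(A.val) + 6]
25. n10.live = 26  [C.lim * -1 + 50]
26. n0.key = 9  [A₀.live + 13]
27. n0.idx = false  [f.mk == true]
28. n0.fin = 27  [A₀.live + 31]

9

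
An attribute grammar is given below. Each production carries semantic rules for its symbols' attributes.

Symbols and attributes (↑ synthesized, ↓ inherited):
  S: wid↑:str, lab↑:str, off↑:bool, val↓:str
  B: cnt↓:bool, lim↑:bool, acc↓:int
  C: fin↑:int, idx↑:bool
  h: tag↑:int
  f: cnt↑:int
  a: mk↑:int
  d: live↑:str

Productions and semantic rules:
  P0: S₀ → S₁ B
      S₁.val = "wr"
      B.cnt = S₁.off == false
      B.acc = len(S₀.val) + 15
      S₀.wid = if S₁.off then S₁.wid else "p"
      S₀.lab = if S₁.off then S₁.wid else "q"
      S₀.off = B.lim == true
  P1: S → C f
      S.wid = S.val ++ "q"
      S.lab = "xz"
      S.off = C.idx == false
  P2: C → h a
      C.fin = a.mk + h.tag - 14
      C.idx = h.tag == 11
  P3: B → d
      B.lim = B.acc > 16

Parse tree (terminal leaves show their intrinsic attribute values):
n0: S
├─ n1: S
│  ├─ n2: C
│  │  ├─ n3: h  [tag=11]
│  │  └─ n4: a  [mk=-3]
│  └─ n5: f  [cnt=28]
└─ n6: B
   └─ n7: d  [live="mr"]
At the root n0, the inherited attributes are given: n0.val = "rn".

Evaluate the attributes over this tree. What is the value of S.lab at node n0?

"q"

1. n0.val = "rn"  [given at root]
2. n1.val = "wr"  ["wr"]
3. n3.tag = 11  [terminal]
4. n4.mk = -3  [terminal]
5. n2.fin = -6  [a.mk + h.tag - 14]
6. n2.idx = true  [h.tag == 11]
7. n5.cnt = 28  [terminal]
8. n1.wid = "wrq"  [S.val ++ "q"]
9. n1.lab = "xz"  ["xz"]
10. n1.off = false  [C.idx == false]
11. n6.cnt = true  [S₁.off == false]
12. n6.acc = 17  [len(S₀.val) + 15]
13. n7.live = "mr"  [terminal]
14. n6.lim = true  [B.acc > 16]
15. n0.wid = "p"  [if S₁.off then S₁.wid else "p"]
16. n0.lab = "q"  [if S₁.off then S₁.wid else "q"]
17. n0.off = true  [B.lim == true]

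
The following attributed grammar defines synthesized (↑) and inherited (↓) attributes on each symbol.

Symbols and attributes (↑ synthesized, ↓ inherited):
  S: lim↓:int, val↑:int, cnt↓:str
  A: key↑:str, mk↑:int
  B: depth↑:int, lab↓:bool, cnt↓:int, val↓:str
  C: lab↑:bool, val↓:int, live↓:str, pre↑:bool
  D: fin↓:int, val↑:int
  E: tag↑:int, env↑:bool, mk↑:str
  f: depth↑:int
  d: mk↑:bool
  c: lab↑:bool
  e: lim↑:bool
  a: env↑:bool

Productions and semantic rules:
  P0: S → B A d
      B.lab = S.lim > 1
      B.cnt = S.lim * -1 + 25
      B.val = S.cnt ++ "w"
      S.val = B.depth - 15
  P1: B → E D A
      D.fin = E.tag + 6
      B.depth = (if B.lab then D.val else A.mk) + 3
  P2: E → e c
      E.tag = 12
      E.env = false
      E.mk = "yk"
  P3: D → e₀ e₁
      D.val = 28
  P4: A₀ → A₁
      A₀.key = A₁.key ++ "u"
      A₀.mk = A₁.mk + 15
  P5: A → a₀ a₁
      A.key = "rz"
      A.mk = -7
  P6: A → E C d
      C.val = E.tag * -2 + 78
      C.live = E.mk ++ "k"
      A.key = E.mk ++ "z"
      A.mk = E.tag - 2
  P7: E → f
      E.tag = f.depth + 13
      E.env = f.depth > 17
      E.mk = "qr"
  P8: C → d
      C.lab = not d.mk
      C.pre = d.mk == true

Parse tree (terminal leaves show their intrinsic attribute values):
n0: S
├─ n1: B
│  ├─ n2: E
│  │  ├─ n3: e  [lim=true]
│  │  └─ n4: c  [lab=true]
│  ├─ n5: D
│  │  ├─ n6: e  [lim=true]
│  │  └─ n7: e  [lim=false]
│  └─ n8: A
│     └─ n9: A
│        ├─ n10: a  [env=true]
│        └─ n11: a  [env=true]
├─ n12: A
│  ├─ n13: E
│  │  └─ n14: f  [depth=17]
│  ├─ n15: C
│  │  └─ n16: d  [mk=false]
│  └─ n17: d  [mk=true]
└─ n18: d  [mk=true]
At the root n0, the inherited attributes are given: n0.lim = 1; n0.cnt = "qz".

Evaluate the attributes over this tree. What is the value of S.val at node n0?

-4

1. n0.lim = 1  [given at root]
2. n0.cnt = "qz"  [given at root]
3. n1.lab = false  [S.lim > 1]
4. n1.cnt = 24  [S.lim * -1 + 25]
5. n1.val = "qzw"  [S.cnt ++ "w"]
6. n3.lim = true  [terminal]
7. n4.lab = true  [terminal]
8. n2.tag = 12  [12]
9. n2.env = false  [false]
10. n2.mk = "yk"  ["yk"]
11. n5.fin = 18  [E.tag + 6]
12. n6.lim = true  [terminal]
13. n7.lim = false  [terminal]
14. n5.val = 28  [28]
15. n10.env = true  [terminal]
16. n11.env = true  [terminal]
17. n9.key = "rz"  ["rz"]
18. n9.mk = -7  [-7]
19. n8.key = "rzu"  [A₁.key ++ "u"]
20. n8.mk = 8  [A₁.mk + 15]
21. n1.depth = 11  [(if B.lab then D.val else A.mk) + 3]
22. n14.depth = 17  [terminal]
23. n13.tag = 30  [f.depth + 13]
24. n13.env = false  [f.depth > 17]
25. n13.mk = "qr"  ["qr"]
26. n15.val = 18  [E.tag * -2 + 78]
27. n15.live = "qrk"  [E.mk ++ "k"]
28. n16.mk = false  [terminal]
29. n15.lab = true  [not d.mk]
30. n15.pre = false  [d.mk == true]
31. n17.mk = true  [terminal]
32. n12.key = "qrz"  [E.mk ++ "z"]
33. n12.mk = 28  [E.tag - 2]
34. n18.mk = true  [terminal]
35. n0.val = -4  [B.depth - 15]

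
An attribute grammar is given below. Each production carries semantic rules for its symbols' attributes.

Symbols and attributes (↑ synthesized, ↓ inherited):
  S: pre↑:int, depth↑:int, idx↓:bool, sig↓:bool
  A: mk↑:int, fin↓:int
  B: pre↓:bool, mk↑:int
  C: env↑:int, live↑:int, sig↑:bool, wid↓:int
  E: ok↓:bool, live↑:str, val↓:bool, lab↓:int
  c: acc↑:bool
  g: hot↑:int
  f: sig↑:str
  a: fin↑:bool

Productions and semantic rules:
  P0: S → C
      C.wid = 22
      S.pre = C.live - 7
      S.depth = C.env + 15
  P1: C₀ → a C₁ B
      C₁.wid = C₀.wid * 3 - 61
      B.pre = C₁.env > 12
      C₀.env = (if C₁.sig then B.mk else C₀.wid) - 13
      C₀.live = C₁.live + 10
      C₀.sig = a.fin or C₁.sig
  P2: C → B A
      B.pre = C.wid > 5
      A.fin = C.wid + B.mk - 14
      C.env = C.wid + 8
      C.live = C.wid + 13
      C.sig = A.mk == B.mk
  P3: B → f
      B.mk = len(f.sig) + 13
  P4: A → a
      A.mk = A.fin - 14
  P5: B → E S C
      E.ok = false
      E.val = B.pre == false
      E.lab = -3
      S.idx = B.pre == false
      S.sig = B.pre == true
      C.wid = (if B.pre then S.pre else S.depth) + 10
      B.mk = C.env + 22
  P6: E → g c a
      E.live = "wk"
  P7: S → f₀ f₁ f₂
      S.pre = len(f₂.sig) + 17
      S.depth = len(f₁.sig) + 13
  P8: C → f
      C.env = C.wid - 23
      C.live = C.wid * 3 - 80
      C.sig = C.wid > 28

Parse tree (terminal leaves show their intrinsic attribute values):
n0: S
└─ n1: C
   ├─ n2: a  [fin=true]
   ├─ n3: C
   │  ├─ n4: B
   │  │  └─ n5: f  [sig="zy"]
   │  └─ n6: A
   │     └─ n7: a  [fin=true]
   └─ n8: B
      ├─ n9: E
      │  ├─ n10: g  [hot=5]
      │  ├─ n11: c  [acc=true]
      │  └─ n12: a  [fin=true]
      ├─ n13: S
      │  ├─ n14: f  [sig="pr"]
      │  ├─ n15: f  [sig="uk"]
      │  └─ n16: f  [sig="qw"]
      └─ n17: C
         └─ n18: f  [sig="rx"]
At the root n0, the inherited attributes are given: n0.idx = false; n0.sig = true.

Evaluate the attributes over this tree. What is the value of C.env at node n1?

1. n0.idx = false  [given at root]
2. n0.sig = true  [given at root]
3. n1.wid = 22  [22]
4. n2.fin = true  [terminal]
5. n3.wid = 5  [C₀.wid * 3 - 61]
6. n4.pre = false  [C.wid > 5]
7. n5.sig = "zy"  [terminal]
8. n4.mk = 15  [len(f.sig) + 13]
9. n6.fin = 6  [C.wid + B.mk - 14]
10. n7.fin = true  [terminal]
11. n6.mk = -8  [A.fin - 14]
12. n3.env = 13  [C.wid + 8]
13. n3.live = 18  [C.wid + 13]
14. n3.sig = false  [A.mk == B.mk]
15. n8.pre = true  [C₁.env > 12]
16. n9.ok = false  [false]
17. n9.val = false  [B.pre == false]
18. n9.lab = -3  [-3]
19. n10.hot = 5  [terminal]
20. n11.acc = true  [terminal]
21. n12.fin = true  [terminal]
22. n9.live = "wk"  ["wk"]
23. n13.idx = false  [B.pre == false]
24. n13.sig = true  [B.pre == true]
25. n14.sig = "pr"  [terminal]
26. n15.sig = "uk"  [terminal]
27. n16.sig = "qw"  [terminal]
28. n13.pre = 19  [len(f₂.sig) + 17]
29. n13.depth = 15  [len(f₁.sig) + 13]
30. n17.wid = 29  [(if B.pre then S.pre else S.depth) + 10]
31. n18.sig = "rx"  [terminal]
32. n17.env = 6  [C.wid - 23]
33. n17.live = 7  [C.wid * 3 - 80]
34. n17.sig = true  [C.wid > 28]
35. n8.mk = 28  [C.env + 22]
36. n1.env = 9  [(if C₁.sig then B.mk else C₀.wid) - 13]
37. n1.live = 28  [C₁.live + 10]
38. n1.sig = true  [a.fin or C₁.sig]
39. n0.pre = 21  [C.live - 7]
40. n0.depth = 24  [C.env + 15]

9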